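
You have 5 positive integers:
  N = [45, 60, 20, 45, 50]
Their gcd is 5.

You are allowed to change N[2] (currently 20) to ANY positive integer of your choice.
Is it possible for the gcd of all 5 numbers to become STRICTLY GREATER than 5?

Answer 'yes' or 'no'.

Current gcd = 5
gcd of all OTHER numbers (without N[2]=20): gcd([45, 60, 45, 50]) = 5
The new gcd after any change is gcd(5, new_value).
This can be at most 5.
Since 5 = old gcd 5, the gcd can only stay the same or decrease.

Answer: no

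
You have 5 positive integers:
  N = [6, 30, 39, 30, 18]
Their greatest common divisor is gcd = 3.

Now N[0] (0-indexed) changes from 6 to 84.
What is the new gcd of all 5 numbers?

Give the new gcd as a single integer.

Answer: 3

Derivation:
Numbers: [6, 30, 39, 30, 18], gcd = 3
Change: index 0, 6 -> 84
gcd of the OTHER numbers (without index 0): gcd([30, 39, 30, 18]) = 3
New gcd = gcd(g_others, new_val) = gcd(3, 84) = 3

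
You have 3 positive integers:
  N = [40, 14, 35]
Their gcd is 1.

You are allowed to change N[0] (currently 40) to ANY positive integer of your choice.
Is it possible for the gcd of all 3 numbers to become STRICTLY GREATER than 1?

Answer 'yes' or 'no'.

Answer: yes

Derivation:
Current gcd = 1
gcd of all OTHER numbers (without N[0]=40): gcd([14, 35]) = 7
The new gcd after any change is gcd(7, new_value).
This can be at most 7.
Since 7 > old gcd 1, the gcd CAN increase (e.g., set N[0] = 7).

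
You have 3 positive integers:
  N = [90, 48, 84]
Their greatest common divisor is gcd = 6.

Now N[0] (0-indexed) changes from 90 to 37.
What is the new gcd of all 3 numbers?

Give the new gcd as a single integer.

Numbers: [90, 48, 84], gcd = 6
Change: index 0, 90 -> 37
gcd of the OTHER numbers (without index 0): gcd([48, 84]) = 12
New gcd = gcd(g_others, new_val) = gcd(12, 37) = 1

Answer: 1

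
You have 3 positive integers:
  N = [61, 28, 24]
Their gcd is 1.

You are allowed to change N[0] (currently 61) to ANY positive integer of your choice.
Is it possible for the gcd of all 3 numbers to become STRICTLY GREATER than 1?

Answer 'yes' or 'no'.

Current gcd = 1
gcd of all OTHER numbers (without N[0]=61): gcd([28, 24]) = 4
The new gcd after any change is gcd(4, new_value).
This can be at most 4.
Since 4 > old gcd 1, the gcd CAN increase (e.g., set N[0] = 4).

Answer: yes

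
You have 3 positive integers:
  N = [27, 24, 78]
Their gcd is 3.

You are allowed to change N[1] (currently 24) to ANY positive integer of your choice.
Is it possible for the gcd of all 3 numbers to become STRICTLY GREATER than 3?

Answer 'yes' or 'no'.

Current gcd = 3
gcd of all OTHER numbers (without N[1]=24): gcd([27, 78]) = 3
The new gcd after any change is gcd(3, new_value).
This can be at most 3.
Since 3 = old gcd 3, the gcd can only stay the same or decrease.

Answer: no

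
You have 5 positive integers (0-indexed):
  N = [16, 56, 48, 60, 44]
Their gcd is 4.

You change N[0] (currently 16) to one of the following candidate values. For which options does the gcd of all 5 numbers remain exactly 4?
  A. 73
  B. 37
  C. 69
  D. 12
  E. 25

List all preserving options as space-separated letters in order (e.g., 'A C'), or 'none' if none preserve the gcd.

Old gcd = 4; gcd of others (without N[0]) = 4
New gcd for candidate v: gcd(4, v). Preserves old gcd iff gcd(4, v) = 4.
  Option A: v=73, gcd(4,73)=1 -> changes
  Option B: v=37, gcd(4,37)=1 -> changes
  Option C: v=69, gcd(4,69)=1 -> changes
  Option D: v=12, gcd(4,12)=4 -> preserves
  Option E: v=25, gcd(4,25)=1 -> changes

Answer: D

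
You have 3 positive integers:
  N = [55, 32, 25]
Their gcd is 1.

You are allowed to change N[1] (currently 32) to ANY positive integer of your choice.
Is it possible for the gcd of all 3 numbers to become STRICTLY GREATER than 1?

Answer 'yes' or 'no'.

Current gcd = 1
gcd of all OTHER numbers (without N[1]=32): gcd([55, 25]) = 5
The new gcd after any change is gcd(5, new_value).
This can be at most 5.
Since 5 > old gcd 1, the gcd CAN increase (e.g., set N[1] = 5).

Answer: yes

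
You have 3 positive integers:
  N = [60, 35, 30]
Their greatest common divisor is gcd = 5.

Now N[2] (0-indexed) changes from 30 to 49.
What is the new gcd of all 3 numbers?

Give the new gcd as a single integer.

Numbers: [60, 35, 30], gcd = 5
Change: index 2, 30 -> 49
gcd of the OTHER numbers (without index 2): gcd([60, 35]) = 5
New gcd = gcd(g_others, new_val) = gcd(5, 49) = 1

Answer: 1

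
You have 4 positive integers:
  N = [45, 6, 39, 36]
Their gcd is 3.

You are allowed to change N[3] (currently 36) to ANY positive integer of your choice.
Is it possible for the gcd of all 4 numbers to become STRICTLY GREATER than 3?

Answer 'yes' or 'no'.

Current gcd = 3
gcd of all OTHER numbers (without N[3]=36): gcd([45, 6, 39]) = 3
The new gcd after any change is gcd(3, new_value).
This can be at most 3.
Since 3 = old gcd 3, the gcd can only stay the same or decrease.

Answer: no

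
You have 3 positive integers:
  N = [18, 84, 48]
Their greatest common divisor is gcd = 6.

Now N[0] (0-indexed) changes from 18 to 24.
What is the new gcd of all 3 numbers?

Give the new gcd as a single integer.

Answer: 12

Derivation:
Numbers: [18, 84, 48], gcd = 6
Change: index 0, 18 -> 24
gcd of the OTHER numbers (without index 0): gcd([84, 48]) = 12
New gcd = gcd(g_others, new_val) = gcd(12, 24) = 12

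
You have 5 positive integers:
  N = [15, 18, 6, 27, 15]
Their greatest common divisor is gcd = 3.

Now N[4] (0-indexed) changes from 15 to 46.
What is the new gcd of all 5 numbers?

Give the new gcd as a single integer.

Answer: 1

Derivation:
Numbers: [15, 18, 6, 27, 15], gcd = 3
Change: index 4, 15 -> 46
gcd of the OTHER numbers (without index 4): gcd([15, 18, 6, 27]) = 3
New gcd = gcd(g_others, new_val) = gcd(3, 46) = 1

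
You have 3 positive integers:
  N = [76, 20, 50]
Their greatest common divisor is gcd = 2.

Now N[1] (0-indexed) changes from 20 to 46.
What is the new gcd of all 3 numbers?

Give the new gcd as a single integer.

Answer: 2

Derivation:
Numbers: [76, 20, 50], gcd = 2
Change: index 1, 20 -> 46
gcd of the OTHER numbers (without index 1): gcd([76, 50]) = 2
New gcd = gcd(g_others, new_val) = gcd(2, 46) = 2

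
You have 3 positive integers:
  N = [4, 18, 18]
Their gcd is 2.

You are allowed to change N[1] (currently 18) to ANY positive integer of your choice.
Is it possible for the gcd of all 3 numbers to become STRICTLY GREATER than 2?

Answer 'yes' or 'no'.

Answer: no

Derivation:
Current gcd = 2
gcd of all OTHER numbers (without N[1]=18): gcd([4, 18]) = 2
The new gcd after any change is gcd(2, new_value).
This can be at most 2.
Since 2 = old gcd 2, the gcd can only stay the same or decrease.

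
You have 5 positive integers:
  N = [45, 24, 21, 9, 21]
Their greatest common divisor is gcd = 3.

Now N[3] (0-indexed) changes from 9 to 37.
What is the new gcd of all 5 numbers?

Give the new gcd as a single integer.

Answer: 1

Derivation:
Numbers: [45, 24, 21, 9, 21], gcd = 3
Change: index 3, 9 -> 37
gcd of the OTHER numbers (without index 3): gcd([45, 24, 21, 21]) = 3
New gcd = gcd(g_others, new_val) = gcd(3, 37) = 1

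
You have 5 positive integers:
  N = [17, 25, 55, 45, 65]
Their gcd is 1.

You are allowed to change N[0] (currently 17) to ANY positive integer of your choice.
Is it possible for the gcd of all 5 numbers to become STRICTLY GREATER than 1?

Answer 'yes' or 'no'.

Answer: yes

Derivation:
Current gcd = 1
gcd of all OTHER numbers (without N[0]=17): gcd([25, 55, 45, 65]) = 5
The new gcd after any change is gcd(5, new_value).
This can be at most 5.
Since 5 > old gcd 1, the gcd CAN increase (e.g., set N[0] = 5).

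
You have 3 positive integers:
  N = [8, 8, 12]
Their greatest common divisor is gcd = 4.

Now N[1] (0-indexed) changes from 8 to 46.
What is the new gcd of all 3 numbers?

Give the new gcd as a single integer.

Numbers: [8, 8, 12], gcd = 4
Change: index 1, 8 -> 46
gcd of the OTHER numbers (without index 1): gcd([8, 12]) = 4
New gcd = gcd(g_others, new_val) = gcd(4, 46) = 2

Answer: 2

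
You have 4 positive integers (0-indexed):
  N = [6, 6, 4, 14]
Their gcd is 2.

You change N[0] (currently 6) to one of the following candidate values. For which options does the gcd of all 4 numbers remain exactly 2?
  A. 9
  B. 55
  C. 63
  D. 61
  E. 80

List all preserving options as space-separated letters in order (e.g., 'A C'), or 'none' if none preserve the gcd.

Answer: E

Derivation:
Old gcd = 2; gcd of others (without N[0]) = 2
New gcd for candidate v: gcd(2, v). Preserves old gcd iff gcd(2, v) = 2.
  Option A: v=9, gcd(2,9)=1 -> changes
  Option B: v=55, gcd(2,55)=1 -> changes
  Option C: v=63, gcd(2,63)=1 -> changes
  Option D: v=61, gcd(2,61)=1 -> changes
  Option E: v=80, gcd(2,80)=2 -> preserves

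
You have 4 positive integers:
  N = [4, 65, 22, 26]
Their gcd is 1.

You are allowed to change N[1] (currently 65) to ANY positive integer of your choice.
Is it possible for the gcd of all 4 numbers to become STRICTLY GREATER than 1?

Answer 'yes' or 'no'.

Answer: yes

Derivation:
Current gcd = 1
gcd of all OTHER numbers (without N[1]=65): gcd([4, 22, 26]) = 2
The new gcd after any change is gcd(2, new_value).
This can be at most 2.
Since 2 > old gcd 1, the gcd CAN increase (e.g., set N[1] = 2).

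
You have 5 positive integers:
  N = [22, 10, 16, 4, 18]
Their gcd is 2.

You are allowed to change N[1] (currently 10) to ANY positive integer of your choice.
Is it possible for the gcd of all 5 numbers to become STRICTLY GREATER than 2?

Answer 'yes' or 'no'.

Current gcd = 2
gcd of all OTHER numbers (without N[1]=10): gcd([22, 16, 4, 18]) = 2
The new gcd after any change is gcd(2, new_value).
This can be at most 2.
Since 2 = old gcd 2, the gcd can only stay the same or decrease.

Answer: no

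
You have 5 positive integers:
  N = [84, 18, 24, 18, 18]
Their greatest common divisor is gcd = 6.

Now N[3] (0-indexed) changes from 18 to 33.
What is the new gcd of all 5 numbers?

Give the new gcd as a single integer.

Answer: 3

Derivation:
Numbers: [84, 18, 24, 18, 18], gcd = 6
Change: index 3, 18 -> 33
gcd of the OTHER numbers (without index 3): gcd([84, 18, 24, 18]) = 6
New gcd = gcd(g_others, new_val) = gcd(6, 33) = 3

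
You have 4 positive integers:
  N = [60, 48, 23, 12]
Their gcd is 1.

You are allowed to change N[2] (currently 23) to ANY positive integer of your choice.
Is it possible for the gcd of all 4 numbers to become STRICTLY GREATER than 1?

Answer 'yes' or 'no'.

Answer: yes

Derivation:
Current gcd = 1
gcd of all OTHER numbers (without N[2]=23): gcd([60, 48, 12]) = 12
The new gcd after any change is gcd(12, new_value).
This can be at most 12.
Since 12 > old gcd 1, the gcd CAN increase (e.g., set N[2] = 12).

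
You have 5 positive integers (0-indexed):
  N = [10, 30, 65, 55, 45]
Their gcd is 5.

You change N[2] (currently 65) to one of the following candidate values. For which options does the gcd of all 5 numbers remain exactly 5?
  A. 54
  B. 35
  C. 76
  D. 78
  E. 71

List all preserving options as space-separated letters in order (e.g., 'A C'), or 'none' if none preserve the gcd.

Answer: B

Derivation:
Old gcd = 5; gcd of others (without N[2]) = 5
New gcd for candidate v: gcd(5, v). Preserves old gcd iff gcd(5, v) = 5.
  Option A: v=54, gcd(5,54)=1 -> changes
  Option B: v=35, gcd(5,35)=5 -> preserves
  Option C: v=76, gcd(5,76)=1 -> changes
  Option D: v=78, gcd(5,78)=1 -> changes
  Option E: v=71, gcd(5,71)=1 -> changes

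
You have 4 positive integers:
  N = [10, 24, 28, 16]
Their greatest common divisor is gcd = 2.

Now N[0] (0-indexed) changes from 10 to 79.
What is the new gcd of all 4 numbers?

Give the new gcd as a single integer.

Numbers: [10, 24, 28, 16], gcd = 2
Change: index 0, 10 -> 79
gcd of the OTHER numbers (without index 0): gcd([24, 28, 16]) = 4
New gcd = gcd(g_others, new_val) = gcd(4, 79) = 1

Answer: 1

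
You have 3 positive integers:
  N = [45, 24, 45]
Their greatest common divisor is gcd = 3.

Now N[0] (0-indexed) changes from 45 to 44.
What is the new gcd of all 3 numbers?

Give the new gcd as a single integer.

Answer: 1

Derivation:
Numbers: [45, 24, 45], gcd = 3
Change: index 0, 45 -> 44
gcd of the OTHER numbers (without index 0): gcd([24, 45]) = 3
New gcd = gcd(g_others, new_val) = gcd(3, 44) = 1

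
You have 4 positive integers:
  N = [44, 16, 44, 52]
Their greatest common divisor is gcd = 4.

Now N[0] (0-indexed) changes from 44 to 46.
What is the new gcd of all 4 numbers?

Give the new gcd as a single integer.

Answer: 2

Derivation:
Numbers: [44, 16, 44, 52], gcd = 4
Change: index 0, 44 -> 46
gcd of the OTHER numbers (without index 0): gcd([16, 44, 52]) = 4
New gcd = gcd(g_others, new_val) = gcd(4, 46) = 2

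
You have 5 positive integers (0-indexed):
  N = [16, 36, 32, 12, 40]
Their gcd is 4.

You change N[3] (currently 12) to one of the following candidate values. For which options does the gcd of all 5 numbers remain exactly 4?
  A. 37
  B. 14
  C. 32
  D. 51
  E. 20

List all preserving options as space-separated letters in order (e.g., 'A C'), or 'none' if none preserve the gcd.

Answer: C E

Derivation:
Old gcd = 4; gcd of others (without N[3]) = 4
New gcd for candidate v: gcd(4, v). Preserves old gcd iff gcd(4, v) = 4.
  Option A: v=37, gcd(4,37)=1 -> changes
  Option B: v=14, gcd(4,14)=2 -> changes
  Option C: v=32, gcd(4,32)=4 -> preserves
  Option D: v=51, gcd(4,51)=1 -> changes
  Option E: v=20, gcd(4,20)=4 -> preserves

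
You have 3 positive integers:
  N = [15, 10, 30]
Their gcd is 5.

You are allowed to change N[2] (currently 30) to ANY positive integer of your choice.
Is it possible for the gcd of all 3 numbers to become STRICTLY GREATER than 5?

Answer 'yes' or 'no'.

Answer: no

Derivation:
Current gcd = 5
gcd of all OTHER numbers (without N[2]=30): gcd([15, 10]) = 5
The new gcd after any change is gcd(5, new_value).
This can be at most 5.
Since 5 = old gcd 5, the gcd can only stay the same or decrease.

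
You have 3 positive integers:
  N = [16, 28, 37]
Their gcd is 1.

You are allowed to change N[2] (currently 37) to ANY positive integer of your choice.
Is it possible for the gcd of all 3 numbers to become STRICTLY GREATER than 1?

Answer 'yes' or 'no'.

Current gcd = 1
gcd of all OTHER numbers (without N[2]=37): gcd([16, 28]) = 4
The new gcd after any change is gcd(4, new_value).
This can be at most 4.
Since 4 > old gcd 1, the gcd CAN increase (e.g., set N[2] = 4).

Answer: yes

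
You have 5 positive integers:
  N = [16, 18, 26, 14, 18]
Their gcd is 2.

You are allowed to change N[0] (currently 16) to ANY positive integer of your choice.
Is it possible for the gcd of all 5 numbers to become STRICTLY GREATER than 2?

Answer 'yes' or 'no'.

Current gcd = 2
gcd of all OTHER numbers (without N[0]=16): gcd([18, 26, 14, 18]) = 2
The new gcd after any change is gcd(2, new_value).
This can be at most 2.
Since 2 = old gcd 2, the gcd can only stay the same or decrease.

Answer: no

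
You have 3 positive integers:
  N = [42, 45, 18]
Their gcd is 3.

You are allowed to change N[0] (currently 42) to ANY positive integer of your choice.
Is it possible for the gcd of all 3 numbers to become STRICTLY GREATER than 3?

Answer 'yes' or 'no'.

Current gcd = 3
gcd of all OTHER numbers (without N[0]=42): gcd([45, 18]) = 9
The new gcd after any change is gcd(9, new_value).
This can be at most 9.
Since 9 > old gcd 3, the gcd CAN increase (e.g., set N[0] = 9).

Answer: yes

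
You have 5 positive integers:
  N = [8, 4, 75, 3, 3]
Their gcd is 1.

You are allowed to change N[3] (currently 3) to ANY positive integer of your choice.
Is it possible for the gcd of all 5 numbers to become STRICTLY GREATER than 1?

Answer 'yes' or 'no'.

Answer: no

Derivation:
Current gcd = 1
gcd of all OTHER numbers (without N[3]=3): gcd([8, 4, 75, 3]) = 1
The new gcd after any change is gcd(1, new_value).
This can be at most 1.
Since 1 = old gcd 1, the gcd can only stay the same or decrease.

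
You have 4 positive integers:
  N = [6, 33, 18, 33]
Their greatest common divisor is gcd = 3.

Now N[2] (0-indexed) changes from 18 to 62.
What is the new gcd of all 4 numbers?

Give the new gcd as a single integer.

Answer: 1

Derivation:
Numbers: [6, 33, 18, 33], gcd = 3
Change: index 2, 18 -> 62
gcd of the OTHER numbers (without index 2): gcd([6, 33, 33]) = 3
New gcd = gcd(g_others, new_val) = gcd(3, 62) = 1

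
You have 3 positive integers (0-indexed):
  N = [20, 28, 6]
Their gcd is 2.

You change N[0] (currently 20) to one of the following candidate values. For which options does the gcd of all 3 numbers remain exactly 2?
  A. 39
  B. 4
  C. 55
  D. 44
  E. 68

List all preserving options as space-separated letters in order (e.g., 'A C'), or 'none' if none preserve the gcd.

Old gcd = 2; gcd of others (without N[0]) = 2
New gcd for candidate v: gcd(2, v). Preserves old gcd iff gcd(2, v) = 2.
  Option A: v=39, gcd(2,39)=1 -> changes
  Option B: v=4, gcd(2,4)=2 -> preserves
  Option C: v=55, gcd(2,55)=1 -> changes
  Option D: v=44, gcd(2,44)=2 -> preserves
  Option E: v=68, gcd(2,68)=2 -> preserves

Answer: B D E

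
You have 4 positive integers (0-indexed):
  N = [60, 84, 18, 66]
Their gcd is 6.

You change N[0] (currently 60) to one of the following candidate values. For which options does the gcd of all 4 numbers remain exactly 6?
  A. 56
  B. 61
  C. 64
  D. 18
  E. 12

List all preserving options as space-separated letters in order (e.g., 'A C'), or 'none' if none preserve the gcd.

Old gcd = 6; gcd of others (without N[0]) = 6
New gcd for candidate v: gcd(6, v). Preserves old gcd iff gcd(6, v) = 6.
  Option A: v=56, gcd(6,56)=2 -> changes
  Option B: v=61, gcd(6,61)=1 -> changes
  Option C: v=64, gcd(6,64)=2 -> changes
  Option D: v=18, gcd(6,18)=6 -> preserves
  Option E: v=12, gcd(6,12)=6 -> preserves

Answer: D E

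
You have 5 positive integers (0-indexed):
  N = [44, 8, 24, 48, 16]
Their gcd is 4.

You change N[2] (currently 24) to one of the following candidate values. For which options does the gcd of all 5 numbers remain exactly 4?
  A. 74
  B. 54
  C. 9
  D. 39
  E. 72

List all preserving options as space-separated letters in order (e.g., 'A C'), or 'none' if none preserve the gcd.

Old gcd = 4; gcd of others (without N[2]) = 4
New gcd for candidate v: gcd(4, v). Preserves old gcd iff gcd(4, v) = 4.
  Option A: v=74, gcd(4,74)=2 -> changes
  Option B: v=54, gcd(4,54)=2 -> changes
  Option C: v=9, gcd(4,9)=1 -> changes
  Option D: v=39, gcd(4,39)=1 -> changes
  Option E: v=72, gcd(4,72)=4 -> preserves

Answer: E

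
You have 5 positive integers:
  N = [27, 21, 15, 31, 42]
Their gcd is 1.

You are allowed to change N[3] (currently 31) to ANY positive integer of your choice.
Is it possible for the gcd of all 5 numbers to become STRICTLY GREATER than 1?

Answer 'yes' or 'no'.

Answer: yes

Derivation:
Current gcd = 1
gcd of all OTHER numbers (without N[3]=31): gcd([27, 21, 15, 42]) = 3
The new gcd after any change is gcd(3, new_value).
This can be at most 3.
Since 3 > old gcd 1, the gcd CAN increase (e.g., set N[3] = 3).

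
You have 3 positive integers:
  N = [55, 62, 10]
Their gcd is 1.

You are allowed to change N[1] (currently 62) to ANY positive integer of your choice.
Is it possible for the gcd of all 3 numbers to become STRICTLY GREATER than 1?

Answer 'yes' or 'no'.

Answer: yes

Derivation:
Current gcd = 1
gcd of all OTHER numbers (without N[1]=62): gcd([55, 10]) = 5
The new gcd after any change is gcd(5, new_value).
This can be at most 5.
Since 5 > old gcd 1, the gcd CAN increase (e.g., set N[1] = 5).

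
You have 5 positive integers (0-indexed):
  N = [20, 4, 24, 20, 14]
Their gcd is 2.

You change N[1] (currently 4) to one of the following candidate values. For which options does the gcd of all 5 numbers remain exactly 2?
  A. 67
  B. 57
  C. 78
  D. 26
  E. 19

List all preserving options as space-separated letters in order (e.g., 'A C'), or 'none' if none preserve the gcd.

Answer: C D

Derivation:
Old gcd = 2; gcd of others (without N[1]) = 2
New gcd for candidate v: gcd(2, v). Preserves old gcd iff gcd(2, v) = 2.
  Option A: v=67, gcd(2,67)=1 -> changes
  Option B: v=57, gcd(2,57)=1 -> changes
  Option C: v=78, gcd(2,78)=2 -> preserves
  Option D: v=26, gcd(2,26)=2 -> preserves
  Option E: v=19, gcd(2,19)=1 -> changes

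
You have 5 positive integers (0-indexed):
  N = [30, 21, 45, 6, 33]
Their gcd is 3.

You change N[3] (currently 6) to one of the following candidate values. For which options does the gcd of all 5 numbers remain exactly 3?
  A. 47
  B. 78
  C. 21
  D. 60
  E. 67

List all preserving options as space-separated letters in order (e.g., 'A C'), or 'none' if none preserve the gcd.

Old gcd = 3; gcd of others (without N[3]) = 3
New gcd for candidate v: gcd(3, v). Preserves old gcd iff gcd(3, v) = 3.
  Option A: v=47, gcd(3,47)=1 -> changes
  Option B: v=78, gcd(3,78)=3 -> preserves
  Option C: v=21, gcd(3,21)=3 -> preserves
  Option D: v=60, gcd(3,60)=3 -> preserves
  Option E: v=67, gcd(3,67)=1 -> changes

Answer: B C D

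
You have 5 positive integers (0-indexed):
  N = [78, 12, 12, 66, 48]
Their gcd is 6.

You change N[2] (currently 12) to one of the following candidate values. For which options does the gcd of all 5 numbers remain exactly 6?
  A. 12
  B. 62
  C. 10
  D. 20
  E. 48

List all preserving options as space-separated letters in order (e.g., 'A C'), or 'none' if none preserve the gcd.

Answer: A E

Derivation:
Old gcd = 6; gcd of others (without N[2]) = 6
New gcd for candidate v: gcd(6, v). Preserves old gcd iff gcd(6, v) = 6.
  Option A: v=12, gcd(6,12)=6 -> preserves
  Option B: v=62, gcd(6,62)=2 -> changes
  Option C: v=10, gcd(6,10)=2 -> changes
  Option D: v=20, gcd(6,20)=2 -> changes
  Option E: v=48, gcd(6,48)=6 -> preserves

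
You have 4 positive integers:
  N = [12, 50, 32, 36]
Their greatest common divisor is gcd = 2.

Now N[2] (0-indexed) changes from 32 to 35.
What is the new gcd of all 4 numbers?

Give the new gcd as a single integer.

Numbers: [12, 50, 32, 36], gcd = 2
Change: index 2, 32 -> 35
gcd of the OTHER numbers (without index 2): gcd([12, 50, 36]) = 2
New gcd = gcd(g_others, new_val) = gcd(2, 35) = 1

Answer: 1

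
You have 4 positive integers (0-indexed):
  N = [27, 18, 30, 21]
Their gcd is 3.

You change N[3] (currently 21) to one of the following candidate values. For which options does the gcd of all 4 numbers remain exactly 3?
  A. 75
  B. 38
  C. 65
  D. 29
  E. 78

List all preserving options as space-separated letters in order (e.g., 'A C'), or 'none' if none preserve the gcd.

Answer: A E

Derivation:
Old gcd = 3; gcd of others (without N[3]) = 3
New gcd for candidate v: gcd(3, v). Preserves old gcd iff gcd(3, v) = 3.
  Option A: v=75, gcd(3,75)=3 -> preserves
  Option B: v=38, gcd(3,38)=1 -> changes
  Option C: v=65, gcd(3,65)=1 -> changes
  Option D: v=29, gcd(3,29)=1 -> changes
  Option E: v=78, gcd(3,78)=3 -> preserves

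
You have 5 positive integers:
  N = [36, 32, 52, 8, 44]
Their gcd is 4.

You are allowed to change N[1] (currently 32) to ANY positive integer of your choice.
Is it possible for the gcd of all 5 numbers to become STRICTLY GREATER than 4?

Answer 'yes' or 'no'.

Answer: no

Derivation:
Current gcd = 4
gcd of all OTHER numbers (without N[1]=32): gcd([36, 52, 8, 44]) = 4
The new gcd after any change is gcd(4, new_value).
This can be at most 4.
Since 4 = old gcd 4, the gcd can only stay the same or decrease.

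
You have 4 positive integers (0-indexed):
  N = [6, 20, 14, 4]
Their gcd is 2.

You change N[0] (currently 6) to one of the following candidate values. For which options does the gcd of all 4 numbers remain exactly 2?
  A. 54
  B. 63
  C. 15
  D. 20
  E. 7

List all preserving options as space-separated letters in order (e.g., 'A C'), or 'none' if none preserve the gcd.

Old gcd = 2; gcd of others (without N[0]) = 2
New gcd for candidate v: gcd(2, v). Preserves old gcd iff gcd(2, v) = 2.
  Option A: v=54, gcd(2,54)=2 -> preserves
  Option B: v=63, gcd(2,63)=1 -> changes
  Option C: v=15, gcd(2,15)=1 -> changes
  Option D: v=20, gcd(2,20)=2 -> preserves
  Option E: v=7, gcd(2,7)=1 -> changes

Answer: A D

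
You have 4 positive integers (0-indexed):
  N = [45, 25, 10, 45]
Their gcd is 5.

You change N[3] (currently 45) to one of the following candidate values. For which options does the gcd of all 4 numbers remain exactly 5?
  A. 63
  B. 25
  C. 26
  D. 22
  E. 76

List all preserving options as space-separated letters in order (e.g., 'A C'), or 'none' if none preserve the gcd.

Answer: B

Derivation:
Old gcd = 5; gcd of others (without N[3]) = 5
New gcd for candidate v: gcd(5, v). Preserves old gcd iff gcd(5, v) = 5.
  Option A: v=63, gcd(5,63)=1 -> changes
  Option B: v=25, gcd(5,25)=5 -> preserves
  Option C: v=26, gcd(5,26)=1 -> changes
  Option D: v=22, gcd(5,22)=1 -> changes
  Option E: v=76, gcd(5,76)=1 -> changes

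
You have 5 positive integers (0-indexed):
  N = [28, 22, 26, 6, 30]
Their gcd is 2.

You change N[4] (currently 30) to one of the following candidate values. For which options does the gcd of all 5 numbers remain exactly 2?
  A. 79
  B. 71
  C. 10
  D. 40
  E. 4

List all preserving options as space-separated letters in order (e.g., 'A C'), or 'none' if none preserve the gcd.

Answer: C D E

Derivation:
Old gcd = 2; gcd of others (without N[4]) = 2
New gcd for candidate v: gcd(2, v). Preserves old gcd iff gcd(2, v) = 2.
  Option A: v=79, gcd(2,79)=1 -> changes
  Option B: v=71, gcd(2,71)=1 -> changes
  Option C: v=10, gcd(2,10)=2 -> preserves
  Option D: v=40, gcd(2,40)=2 -> preserves
  Option E: v=4, gcd(2,4)=2 -> preserves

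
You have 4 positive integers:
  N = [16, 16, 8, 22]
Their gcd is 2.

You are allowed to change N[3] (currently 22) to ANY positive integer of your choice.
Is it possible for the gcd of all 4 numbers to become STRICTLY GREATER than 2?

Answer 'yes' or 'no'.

Answer: yes

Derivation:
Current gcd = 2
gcd of all OTHER numbers (without N[3]=22): gcd([16, 16, 8]) = 8
The new gcd after any change is gcd(8, new_value).
This can be at most 8.
Since 8 > old gcd 2, the gcd CAN increase (e.g., set N[3] = 8).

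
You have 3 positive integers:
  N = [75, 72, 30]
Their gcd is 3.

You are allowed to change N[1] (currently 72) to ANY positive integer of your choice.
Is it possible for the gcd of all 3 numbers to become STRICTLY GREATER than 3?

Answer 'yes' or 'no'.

Current gcd = 3
gcd of all OTHER numbers (without N[1]=72): gcd([75, 30]) = 15
The new gcd after any change is gcd(15, new_value).
This can be at most 15.
Since 15 > old gcd 3, the gcd CAN increase (e.g., set N[1] = 15).

Answer: yes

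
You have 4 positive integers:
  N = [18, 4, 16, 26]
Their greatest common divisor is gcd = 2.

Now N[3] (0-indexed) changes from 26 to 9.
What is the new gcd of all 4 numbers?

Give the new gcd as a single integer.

Answer: 1

Derivation:
Numbers: [18, 4, 16, 26], gcd = 2
Change: index 3, 26 -> 9
gcd of the OTHER numbers (without index 3): gcd([18, 4, 16]) = 2
New gcd = gcd(g_others, new_val) = gcd(2, 9) = 1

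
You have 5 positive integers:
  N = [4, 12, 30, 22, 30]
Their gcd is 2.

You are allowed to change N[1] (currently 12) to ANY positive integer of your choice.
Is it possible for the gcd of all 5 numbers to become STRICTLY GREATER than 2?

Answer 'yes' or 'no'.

Answer: no

Derivation:
Current gcd = 2
gcd of all OTHER numbers (without N[1]=12): gcd([4, 30, 22, 30]) = 2
The new gcd after any change is gcd(2, new_value).
This can be at most 2.
Since 2 = old gcd 2, the gcd can only stay the same or decrease.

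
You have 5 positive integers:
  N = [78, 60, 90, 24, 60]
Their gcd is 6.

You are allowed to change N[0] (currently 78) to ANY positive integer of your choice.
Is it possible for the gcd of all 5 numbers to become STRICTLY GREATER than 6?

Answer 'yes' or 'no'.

Answer: no

Derivation:
Current gcd = 6
gcd of all OTHER numbers (without N[0]=78): gcd([60, 90, 24, 60]) = 6
The new gcd after any change is gcd(6, new_value).
This can be at most 6.
Since 6 = old gcd 6, the gcd can only stay the same or decrease.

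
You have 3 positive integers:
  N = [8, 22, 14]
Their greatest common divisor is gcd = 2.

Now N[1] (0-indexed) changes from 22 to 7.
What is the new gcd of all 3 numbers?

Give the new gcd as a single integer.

Numbers: [8, 22, 14], gcd = 2
Change: index 1, 22 -> 7
gcd of the OTHER numbers (without index 1): gcd([8, 14]) = 2
New gcd = gcd(g_others, new_val) = gcd(2, 7) = 1

Answer: 1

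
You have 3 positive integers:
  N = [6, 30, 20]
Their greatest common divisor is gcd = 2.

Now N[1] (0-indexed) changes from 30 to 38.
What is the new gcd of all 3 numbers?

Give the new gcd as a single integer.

Numbers: [6, 30, 20], gcd = 2
Change: index 1, 30 -> 38
gcd of the OTHER numbers (without index 1): gcd([6, 20]) = 2
New gcd = gcd(g_others, new_val) = gcd(2, 38) = 2

Answer: 2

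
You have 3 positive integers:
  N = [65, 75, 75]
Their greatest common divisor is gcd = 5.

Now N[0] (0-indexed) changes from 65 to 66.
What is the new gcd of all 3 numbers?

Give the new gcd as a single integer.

Answer: 3

Derivation:
Numbers: [65, 75, 75], gcd = 5
Change: index 0, 65 -> 66
gcd of the OTHER numbers (without index 0): gcd([75, 75]) = 75
New gcd = gcd(g_others, new_val) = gcd(75, 66) = 3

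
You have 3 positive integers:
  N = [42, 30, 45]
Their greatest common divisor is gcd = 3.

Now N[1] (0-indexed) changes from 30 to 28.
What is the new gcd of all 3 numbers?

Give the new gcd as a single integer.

Numbers: [42, 30, 45], gcd = 3
Change: index 1, 30 -> 28
gcd of the OTHER numbers (without index 1): gcd([42, 45]) = 3
New gcd = gcd(g_others, new_val) = gcd(3, 28) = 1

Answer: 1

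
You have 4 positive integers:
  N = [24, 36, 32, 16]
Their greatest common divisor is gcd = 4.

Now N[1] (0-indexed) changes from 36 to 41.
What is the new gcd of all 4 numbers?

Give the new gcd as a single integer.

Numbers: [24, 36, 32, 16], gcd = 4
Change: index 1, 36 -> 41
gcd of the OTHER numbers (without index 1): gcd([24, 32, 16]) = 8
New gcd = gcd(g_others, new_val) = gcd(8, 41) = 1

Answer: 1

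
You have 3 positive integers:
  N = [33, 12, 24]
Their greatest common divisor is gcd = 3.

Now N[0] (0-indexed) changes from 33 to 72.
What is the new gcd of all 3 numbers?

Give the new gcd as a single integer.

Numbers: [33, 12, 24], gcd = 3
Change: index 0, 33 -> 72
gcd of the OTHER numbers (without index 0): gcd([12, 24]) = 12
New gcd = gcd(g_others, new_val) = gcd(12, 72) = 12

Answer: 12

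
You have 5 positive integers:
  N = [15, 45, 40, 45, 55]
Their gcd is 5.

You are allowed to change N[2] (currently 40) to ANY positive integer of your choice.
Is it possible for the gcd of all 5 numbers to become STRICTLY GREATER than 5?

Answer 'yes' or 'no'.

Current gcd = 5
gcd of all OTHER numbers (without N[2]=40): gcd([15, 45, 45, 55]) = 5
The new gcd after any change is gcd(5, new_value).
This can be at most 5.
Since 5 = old gcd 5, the gcd can only stay the same or decrease.

Answer: no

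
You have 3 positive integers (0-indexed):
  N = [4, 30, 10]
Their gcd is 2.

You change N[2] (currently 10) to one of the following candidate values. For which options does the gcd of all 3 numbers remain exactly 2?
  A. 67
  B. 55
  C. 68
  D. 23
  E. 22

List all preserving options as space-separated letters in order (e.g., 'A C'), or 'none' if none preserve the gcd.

Answer: C E

Derivation:
Old gcd = 2; gcd of others (without N[2]) = 2
New gcd for candidate v: gcd(2, v). Preserves old gcd iff gcd(2, v) = 2.
  Option A: v=67, gcd(2,67)=1 -> changes
  Option B: v=55, gcd(2,55)=1 -> changes
  Option C: v=68, gcd(2,68)=2 -> preserves
  Option D: v=23, gcd(2,23)=1 -> changes
  Option E: v=22, gcd(2,22)=2 -> preserves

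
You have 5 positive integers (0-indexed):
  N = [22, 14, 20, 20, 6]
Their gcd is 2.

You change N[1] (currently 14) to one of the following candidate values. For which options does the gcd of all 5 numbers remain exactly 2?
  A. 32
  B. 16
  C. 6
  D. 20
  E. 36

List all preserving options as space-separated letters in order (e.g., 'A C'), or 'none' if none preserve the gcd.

Answer: A B C D E

Derivation:
Old gcd = 2; gcd of others (without N[1]) = 2
New gcd for candidate v: gcd(2, v). Preserves old gcd iff gcd(2, v) = 2.
  Option A: v=32, gcd(2,32)=2 -> preserves
  Option B: v=16, gcd(2,16)=2 -> preserves
  Option C: v=6, gcd(2,6)=2 -> preserves
  Option D: v=20, gcd(2,20)=2 -> preserves
  Option E: v=36, gcd(2,36)=2 -> preserves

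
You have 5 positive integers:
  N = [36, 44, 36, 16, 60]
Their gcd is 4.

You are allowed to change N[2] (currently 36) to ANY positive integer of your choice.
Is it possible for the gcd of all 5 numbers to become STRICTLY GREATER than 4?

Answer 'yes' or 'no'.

Current gcd = 4
gcd of all OTHER numbers (without N[2]=36): gcd([36, 44, 16, 60]) = 4
The new gcd after any change is gcd(4, new_value).
This can be at most 4.
Since 4 = old gcd 4, the gcd can only stay the same or decrease.

Answer: no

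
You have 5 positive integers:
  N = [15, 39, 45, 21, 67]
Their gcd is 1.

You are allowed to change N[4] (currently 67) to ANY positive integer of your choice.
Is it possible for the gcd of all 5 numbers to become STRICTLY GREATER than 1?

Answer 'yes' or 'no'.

Current gcd = 1
gcd of all OTHER numbers (without N[4]=67): gcd([15, 39, 45, 21]) = 3
The new gcd after any change is gcd(3, new_value).
This can be at most 3.
Since 3 > old gcd 1, the gcd CAN increase (e.g., set N[4] = 3).

Answer: yes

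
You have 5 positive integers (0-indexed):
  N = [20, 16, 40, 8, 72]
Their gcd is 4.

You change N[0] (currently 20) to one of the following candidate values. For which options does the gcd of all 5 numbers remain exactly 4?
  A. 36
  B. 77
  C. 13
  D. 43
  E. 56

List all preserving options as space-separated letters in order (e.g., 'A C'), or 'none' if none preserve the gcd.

Old gcd = 4; gcd of others (without N[0]) = 8
New gcd for candidate v: gcd(8, v). Preserves old gcd iff gcd(8, v) = 4.
  Option A: v=36, gcd(8,36)=4 -> preserves
  Option B: v=77, gcd(8,77)=1 -> changes
  Option C: v=13, gcd(8,13)=1 -> changes
  Option D: v=43, gcd(8,43)=1 -> changes
  Option E: v=56, gcd(8,56)=8 -> changes

Answer: A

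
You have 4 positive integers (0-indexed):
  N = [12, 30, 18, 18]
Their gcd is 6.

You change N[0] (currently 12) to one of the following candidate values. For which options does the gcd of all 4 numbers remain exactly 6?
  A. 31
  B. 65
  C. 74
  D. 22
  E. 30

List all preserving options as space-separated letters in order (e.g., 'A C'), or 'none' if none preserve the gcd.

Answer: E

Derivation:
Old gcd = 6; gcd of others (without N[0]) = 6
New gcd for candidate v: gcd(6, v). Preserves old gcd iff gcd(6, v) = 6.
  Option A: v=31, gcd(6,31)=1 -> changes
  Option B: v=65, gcd(6,65)=1 -> changes
  Option C: v=74, gcd(6,74)=2 -> changes
  Option D: v=22, gcd(6,22)=2 -> changes
  Option E: v=30, gcd(6,30)=6 -> preserves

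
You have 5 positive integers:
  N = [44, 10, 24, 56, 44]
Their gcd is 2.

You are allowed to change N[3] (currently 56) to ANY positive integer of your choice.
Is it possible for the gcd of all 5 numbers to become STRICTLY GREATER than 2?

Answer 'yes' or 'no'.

Current gcd = 2
gcd of all OTHER numbers (without N[3]=56): gcd([44, 10, 24, 44]) = 2
The new gcd after any change is gcd(2, new_value).
This can be at most 2.
Since 2 = old gcd 2, the gcd can only stay the same or decrease.

Answer: no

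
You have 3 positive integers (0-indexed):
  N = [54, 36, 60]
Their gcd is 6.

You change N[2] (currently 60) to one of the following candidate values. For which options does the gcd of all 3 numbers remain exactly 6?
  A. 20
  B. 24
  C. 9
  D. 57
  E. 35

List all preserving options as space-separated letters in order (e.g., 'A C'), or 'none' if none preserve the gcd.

Answer: B

Derivation:
Old gcd = 6; gcd of others (without N[2]) = 18
New gcd for candidate v: gcd(18, v). Preserves old gcd iff gcd(18, v) = 6.
  Option A: v=20, gcd(18,20)=2 -> changes
  Option B: v=24, gcd(18,24)=6 -> preserves
  Option C: v=9, gcd(18,9)=9 -> changes
  Option D: v=57, gcd(18,57)=3 -> changes
  Option E: v=35, gcd(18,35)=1 -> changes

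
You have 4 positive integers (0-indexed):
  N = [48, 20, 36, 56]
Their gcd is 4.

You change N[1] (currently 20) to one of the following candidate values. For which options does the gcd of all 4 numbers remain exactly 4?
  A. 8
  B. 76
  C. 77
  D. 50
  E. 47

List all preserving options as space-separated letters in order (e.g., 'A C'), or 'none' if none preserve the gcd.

Answer: A B

Derivation:
Old gcd = 4; gcd of others (without N[1]) = 4
New gcd for candidate v: gcd(4, v). Preserves old gcd iff gcd(4, v) = 4.
  Option A: v=8, gcd(4,8)=4 -> preserves
  Option B: v=76, gcd(4,76)=4 -> preserves
  Option C: v=77, gcd(4,77)=1 -> changes
  Option D: v=50, gcd(4,50)=2 -> changes
  Option E: v=47, gcd(4,47)=1 -> changes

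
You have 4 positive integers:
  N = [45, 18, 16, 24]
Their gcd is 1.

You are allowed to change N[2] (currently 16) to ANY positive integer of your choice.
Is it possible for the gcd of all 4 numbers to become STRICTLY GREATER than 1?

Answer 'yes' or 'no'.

Answer: yes

Derivation:
Current gcd = 1
gcd of all OTHER numbers (without N[2]=16): gcd([45, 18, 24]) = 3
The new gcd after any change is gcd(3, new_value).
This can be at most 3.
Since 3 > old gcd 1, the gcd CAN increase (e.g., set N[2] = 3).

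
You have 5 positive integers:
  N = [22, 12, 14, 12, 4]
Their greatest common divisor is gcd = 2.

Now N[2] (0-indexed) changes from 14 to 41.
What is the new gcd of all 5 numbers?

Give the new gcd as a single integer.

Numbers: [22, 12, 14, 12, 4], gcd = 2
Change: index 2, 14 -> 41
gcd of the OTHER numbers (without index 2): gcd([22, 12, 12, 4]) = 2
New gcd = gcd(g_others, new_val) = gcd(2, 41) = 1

Answer: 1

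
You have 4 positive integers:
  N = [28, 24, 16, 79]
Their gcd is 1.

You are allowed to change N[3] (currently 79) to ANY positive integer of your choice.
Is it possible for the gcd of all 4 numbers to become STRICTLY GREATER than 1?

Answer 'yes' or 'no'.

Current gcd = 1
gcd of all OTHER numbers (without N[3]=79): gcd([28, 24, 16]) = 4
The new gcd after any change is gcd(4, new_value).
This can be at most 4.
Since 4 > old gcd 1, the gcd CAN increase (e.g., set N[3] = 4).

Answer: yes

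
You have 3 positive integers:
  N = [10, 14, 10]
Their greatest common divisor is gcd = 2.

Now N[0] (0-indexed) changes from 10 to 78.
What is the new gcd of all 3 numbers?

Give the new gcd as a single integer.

Answer: 2

Derivation:
Numbers: [10, 14, 10], gcd = 2
Change: index 0, 10 -> 78
gcd of the OTHER numbers (without index 0): gcd([14, 10]) = 2
New gcd = gcd(g_others, new_val) = gcd(2, 78) = 2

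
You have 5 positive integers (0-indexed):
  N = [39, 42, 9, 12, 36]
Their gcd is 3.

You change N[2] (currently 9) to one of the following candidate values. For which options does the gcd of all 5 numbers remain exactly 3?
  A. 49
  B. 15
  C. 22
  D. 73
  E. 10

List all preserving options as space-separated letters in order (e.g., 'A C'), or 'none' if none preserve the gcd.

Answer: B

Derivation:
Old gcd = 3; gcd of others (without N[2]) = 3
New gcd for candidate v: gcd(3, v). Preserves old gcd iff gcd(3, v) = 3.
  Option A: v=49, gcd(3,49)=1 -> changes
  Option B: v=15, gcd(3,15)=3 -> preserves
  Option C: v=22, gcd(3,22)=1 -> changes
  Option D: v=73, gcd(3,73)=1 -> changes
  Option E: v=10, gcd(3,10)=1 -> changes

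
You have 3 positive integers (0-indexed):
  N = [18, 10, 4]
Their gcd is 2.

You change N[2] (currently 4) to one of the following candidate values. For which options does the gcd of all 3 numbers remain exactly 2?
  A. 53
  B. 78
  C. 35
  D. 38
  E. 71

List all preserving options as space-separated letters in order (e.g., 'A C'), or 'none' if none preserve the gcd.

Answer: B D

Derivation:
Old gcd = 2; gcd of others (without N[2]) = 2
New gcd for candidate v: gcd(2, v). Preserves old gcd iff gcd(2, v) = 2.
  Option A: v=53, gcd(2,53)=1 -> changes
  Option B: v=78, gcd(2,78)=2 -> preserves
  Option C: v=35, gcd(2,35)=1 -> changes
  Option D: v=38, gcd(2,38)=2 -> preserves
  Option E: v=71, gcd(2,71)=1 -> changes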